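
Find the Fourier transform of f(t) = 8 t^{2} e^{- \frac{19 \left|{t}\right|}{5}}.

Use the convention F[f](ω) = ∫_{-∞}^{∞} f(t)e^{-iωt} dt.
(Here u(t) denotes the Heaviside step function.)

F(ω) = \frac{76000 \left(361 - 75 \omega^{2}\right)}{\left(25 \omega^{2} + 361\right)^{3}}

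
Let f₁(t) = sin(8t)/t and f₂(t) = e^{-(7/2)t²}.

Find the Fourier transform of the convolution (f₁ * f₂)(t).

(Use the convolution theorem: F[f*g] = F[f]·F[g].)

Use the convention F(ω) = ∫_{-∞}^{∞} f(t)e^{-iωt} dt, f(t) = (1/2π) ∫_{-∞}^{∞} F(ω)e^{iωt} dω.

F[f₁*f₂](ω) = \begin{cases} \frac{\sqrt{14} \pi^{\frac{3}{2}} e^{- \frac{\omega^{2}}{14}}}{7} & \text{for}\: \omega > -8 \wedge \omega < 8 \\0 & \text{otherwise} \end{cases}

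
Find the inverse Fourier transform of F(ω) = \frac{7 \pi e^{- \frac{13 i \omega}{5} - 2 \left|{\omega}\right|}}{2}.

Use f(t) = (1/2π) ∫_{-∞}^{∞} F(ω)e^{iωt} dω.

f(t) = \frac{7}{\left(t - \frac{13}{5}\right)^{2} + 4}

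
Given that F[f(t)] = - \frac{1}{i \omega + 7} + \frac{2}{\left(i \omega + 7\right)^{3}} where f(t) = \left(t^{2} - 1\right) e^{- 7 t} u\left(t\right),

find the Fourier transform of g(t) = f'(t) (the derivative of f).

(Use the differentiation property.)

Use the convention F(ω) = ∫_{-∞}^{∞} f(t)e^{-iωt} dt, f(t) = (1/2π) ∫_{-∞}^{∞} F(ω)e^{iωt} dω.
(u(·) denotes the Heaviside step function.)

F[g](ω) = \frac{i \omega \left(2 i \omega - \left(i \omega + 7\right)^{3} + 14\right)}{\left(i \omega + 7\right)^{4}}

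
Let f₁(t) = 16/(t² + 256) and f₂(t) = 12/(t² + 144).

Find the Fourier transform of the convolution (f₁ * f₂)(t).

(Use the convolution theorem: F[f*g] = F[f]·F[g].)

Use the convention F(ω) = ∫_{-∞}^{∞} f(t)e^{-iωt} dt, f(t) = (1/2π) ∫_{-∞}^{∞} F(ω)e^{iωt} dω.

F[f₁*f₂](ω) = \pi^{2} e^{- 28 \left|{\omega}\right|}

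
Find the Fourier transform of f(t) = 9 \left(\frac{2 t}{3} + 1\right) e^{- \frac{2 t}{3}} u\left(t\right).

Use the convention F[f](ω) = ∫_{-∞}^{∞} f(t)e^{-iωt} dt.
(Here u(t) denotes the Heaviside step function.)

F(ω) = \frac{27 \left(- 3 i \omega - 4\right)}{9 \omega^{2} - 12 i \omega - 4}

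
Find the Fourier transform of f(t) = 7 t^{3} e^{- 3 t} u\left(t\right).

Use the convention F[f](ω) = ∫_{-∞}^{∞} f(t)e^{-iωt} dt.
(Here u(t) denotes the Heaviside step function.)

F(ω) = \frac{42}{\left(i \omega + 3\right)^{4}}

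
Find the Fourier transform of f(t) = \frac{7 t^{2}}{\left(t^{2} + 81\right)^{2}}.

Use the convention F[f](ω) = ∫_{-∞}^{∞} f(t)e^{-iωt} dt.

F(ω) = \frac{7 \pi \left(1 - 9 \left|{\omega}\right|\right) e^{- 9 \left|{\omega}\right|}}{18}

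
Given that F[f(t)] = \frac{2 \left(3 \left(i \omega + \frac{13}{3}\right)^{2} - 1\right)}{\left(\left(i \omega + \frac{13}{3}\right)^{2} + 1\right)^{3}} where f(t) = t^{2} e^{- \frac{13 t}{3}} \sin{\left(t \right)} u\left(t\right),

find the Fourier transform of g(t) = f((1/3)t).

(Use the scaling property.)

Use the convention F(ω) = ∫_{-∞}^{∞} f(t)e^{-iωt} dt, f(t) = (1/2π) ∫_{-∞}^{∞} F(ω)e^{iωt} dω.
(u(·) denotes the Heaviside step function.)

F[g](ω) = \frac{1458 \left(\left(9 i \omega + 13\right)^{2} - 3\right)}{\left(\left(9 i \omega + 13\right)^{2} + 9\right)^{3}}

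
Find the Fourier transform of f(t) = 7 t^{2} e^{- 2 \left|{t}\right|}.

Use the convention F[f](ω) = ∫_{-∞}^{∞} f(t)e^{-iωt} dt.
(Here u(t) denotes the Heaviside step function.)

F(ω) = \frac{56 \left(4 - 3 \omega^{2}\right)}{\left(\omega^{2} + 4\right)^{3}}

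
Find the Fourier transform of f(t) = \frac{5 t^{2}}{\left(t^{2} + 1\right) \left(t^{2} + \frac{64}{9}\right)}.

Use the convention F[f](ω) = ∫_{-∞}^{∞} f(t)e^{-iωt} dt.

F(ω) = - \frac{9 \pi e^{- \left|{\omega}\right|}}{11} + \frac{24 \pi e^{- \frac{8 \left|{\omega}\right|}{3}}}{11}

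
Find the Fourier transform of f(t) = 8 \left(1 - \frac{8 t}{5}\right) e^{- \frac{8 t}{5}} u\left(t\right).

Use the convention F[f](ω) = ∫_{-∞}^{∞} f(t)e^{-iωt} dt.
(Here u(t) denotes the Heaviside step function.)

F(ω) = \frac{200 i \omega}{- 25 \omega^{2} + 80 i \omega + 64}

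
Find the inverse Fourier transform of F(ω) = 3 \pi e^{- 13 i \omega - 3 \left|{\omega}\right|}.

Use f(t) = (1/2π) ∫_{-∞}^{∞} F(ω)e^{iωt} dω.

f(t) = \frac{9}{\left(t - 13\right)^{2} + 9}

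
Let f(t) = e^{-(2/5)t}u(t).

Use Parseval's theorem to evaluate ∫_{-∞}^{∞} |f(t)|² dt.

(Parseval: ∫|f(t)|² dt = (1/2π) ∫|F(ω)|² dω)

∫|f(t)|² dt = \frac{5}{4}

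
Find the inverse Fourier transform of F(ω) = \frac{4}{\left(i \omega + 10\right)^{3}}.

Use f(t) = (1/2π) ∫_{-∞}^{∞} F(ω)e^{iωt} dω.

f(t) = 2 t^{2} e^{- 10 t} u\left(t\right)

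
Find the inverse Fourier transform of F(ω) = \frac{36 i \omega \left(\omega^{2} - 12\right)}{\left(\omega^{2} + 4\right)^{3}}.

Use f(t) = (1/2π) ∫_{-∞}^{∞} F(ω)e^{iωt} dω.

f(t) = 9 t e^{- 2 \left|{t}\right|} \left|{t}\right|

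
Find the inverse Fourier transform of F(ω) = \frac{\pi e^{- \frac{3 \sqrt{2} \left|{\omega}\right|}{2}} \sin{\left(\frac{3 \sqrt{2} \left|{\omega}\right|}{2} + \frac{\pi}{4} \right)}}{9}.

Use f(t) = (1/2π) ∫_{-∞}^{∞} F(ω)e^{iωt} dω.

f(t) = \frac{3}{t^{4} + 81}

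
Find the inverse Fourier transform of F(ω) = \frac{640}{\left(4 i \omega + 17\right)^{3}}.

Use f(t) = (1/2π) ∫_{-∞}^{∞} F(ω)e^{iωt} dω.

f(t) = 5 t^{2} e^{- \frac{17 t}{4}} u\left(t\right)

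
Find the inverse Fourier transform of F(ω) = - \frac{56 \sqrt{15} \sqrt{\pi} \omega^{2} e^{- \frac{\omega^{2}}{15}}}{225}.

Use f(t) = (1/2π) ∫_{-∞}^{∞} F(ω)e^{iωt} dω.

f(t) = 7 \left(15 t^{2} - 2\right) e^{- \frac{15 t^{2}}{4}}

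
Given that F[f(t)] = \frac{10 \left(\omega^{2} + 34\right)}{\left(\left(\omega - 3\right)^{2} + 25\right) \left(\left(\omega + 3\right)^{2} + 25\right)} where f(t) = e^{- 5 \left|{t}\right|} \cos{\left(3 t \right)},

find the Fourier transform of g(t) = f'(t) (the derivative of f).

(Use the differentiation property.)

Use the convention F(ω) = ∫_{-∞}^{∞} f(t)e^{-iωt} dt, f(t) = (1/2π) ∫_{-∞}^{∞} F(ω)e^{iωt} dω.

F[g](ω) = \frac{10 i \omega \left(\omega^{2} + 34\right)}{\omega^{4} + 32 \omega^{2} + 1156}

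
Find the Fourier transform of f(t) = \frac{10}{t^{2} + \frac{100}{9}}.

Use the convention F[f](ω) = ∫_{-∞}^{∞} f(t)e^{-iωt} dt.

F(ω) = 3 \pi e^{- \frac{10 \left|{\omega}\right|}{3}}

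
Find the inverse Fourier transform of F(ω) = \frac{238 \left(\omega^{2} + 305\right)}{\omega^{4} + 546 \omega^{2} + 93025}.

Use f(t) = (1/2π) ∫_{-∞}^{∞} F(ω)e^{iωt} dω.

f(t) = 7 e^{- 17 \left|{t}\right|} \cos{\left(4 \left|{t}\right| \right)}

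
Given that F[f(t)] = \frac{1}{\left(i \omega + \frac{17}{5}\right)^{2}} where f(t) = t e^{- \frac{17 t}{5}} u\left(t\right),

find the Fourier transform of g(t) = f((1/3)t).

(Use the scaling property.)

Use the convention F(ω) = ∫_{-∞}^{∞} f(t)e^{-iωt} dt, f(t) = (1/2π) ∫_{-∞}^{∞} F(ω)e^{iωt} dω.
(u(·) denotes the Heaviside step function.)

F[g](ω) = \frac{75}{\left(15 i \omega + 17\right)^{2}}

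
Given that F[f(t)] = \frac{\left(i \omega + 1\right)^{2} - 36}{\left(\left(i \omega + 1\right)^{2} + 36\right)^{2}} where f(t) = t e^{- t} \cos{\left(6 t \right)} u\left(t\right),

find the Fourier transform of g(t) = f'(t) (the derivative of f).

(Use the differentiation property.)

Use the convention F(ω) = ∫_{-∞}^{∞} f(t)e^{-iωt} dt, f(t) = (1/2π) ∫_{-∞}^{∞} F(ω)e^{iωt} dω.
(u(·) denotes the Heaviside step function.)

F[g](ω) = \frac{i \omega \left(\left(i \omega + 1\right)^{2} - 36\right)}{\left(\left(i \omega + 1\right)^{2} + 36\right)^{2}}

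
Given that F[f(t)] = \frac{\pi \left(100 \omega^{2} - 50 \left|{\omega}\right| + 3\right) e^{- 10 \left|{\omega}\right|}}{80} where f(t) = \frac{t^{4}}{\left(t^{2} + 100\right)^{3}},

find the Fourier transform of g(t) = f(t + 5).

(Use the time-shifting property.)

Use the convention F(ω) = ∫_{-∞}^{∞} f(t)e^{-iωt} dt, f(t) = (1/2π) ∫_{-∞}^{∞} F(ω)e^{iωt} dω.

F[g](ω) = \frac{\pi \left(100 \omega^{2} - 50 \left|{\omega}\right| + 3\right) e^{5 i \omega - 10 \left|{\omega}\right|}}{80}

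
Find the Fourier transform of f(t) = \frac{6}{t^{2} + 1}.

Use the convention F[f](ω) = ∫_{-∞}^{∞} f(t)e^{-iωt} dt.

F(ω) = 6 \pi e^{- \left|{\omega}\right|}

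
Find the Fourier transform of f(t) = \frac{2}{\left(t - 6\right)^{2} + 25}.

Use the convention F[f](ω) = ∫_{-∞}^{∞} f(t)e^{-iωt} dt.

F(ω) = \frac{2 \pi e^{- 6 i \omega - 5 \left|{\omega}\right|}}{5}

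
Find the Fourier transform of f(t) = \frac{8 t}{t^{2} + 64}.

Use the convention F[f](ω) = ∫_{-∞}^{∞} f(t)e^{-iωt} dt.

F(ω) = - 8 i \pi e^{- 8 \left|{\omega}\right|} \operatorname{sign}{\left(\omega \right)}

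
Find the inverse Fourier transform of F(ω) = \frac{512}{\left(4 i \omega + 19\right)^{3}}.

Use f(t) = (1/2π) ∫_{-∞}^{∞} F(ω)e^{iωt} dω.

f(t) = 4 t^{2} e^{- \frac{19 t}{4}} u\left(t\right)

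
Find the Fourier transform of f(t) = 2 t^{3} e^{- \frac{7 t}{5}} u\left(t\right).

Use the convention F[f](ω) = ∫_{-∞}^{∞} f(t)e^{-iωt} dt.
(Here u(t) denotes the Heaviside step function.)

F(ω) = \frac{7500}{\left(5 i \omega + 7\right)^{4}}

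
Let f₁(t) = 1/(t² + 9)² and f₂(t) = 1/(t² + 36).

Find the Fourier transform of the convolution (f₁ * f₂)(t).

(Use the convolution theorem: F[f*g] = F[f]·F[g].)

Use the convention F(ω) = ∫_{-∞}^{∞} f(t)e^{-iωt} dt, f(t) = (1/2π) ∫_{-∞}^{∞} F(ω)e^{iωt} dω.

F[f₁*f₂](ω) = \frac{\pi^{2} \left(3 \left|{\omega}\right| + 1\right) e^{- 9 \left|{\omega}\right|}}{324}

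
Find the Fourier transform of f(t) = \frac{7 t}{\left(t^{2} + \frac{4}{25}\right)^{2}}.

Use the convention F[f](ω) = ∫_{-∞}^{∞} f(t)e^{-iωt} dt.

F(ω) = - \frac{35 i \pi \omega e^{- \frac{2 \left|{\omega}\right|}{5}}}{4}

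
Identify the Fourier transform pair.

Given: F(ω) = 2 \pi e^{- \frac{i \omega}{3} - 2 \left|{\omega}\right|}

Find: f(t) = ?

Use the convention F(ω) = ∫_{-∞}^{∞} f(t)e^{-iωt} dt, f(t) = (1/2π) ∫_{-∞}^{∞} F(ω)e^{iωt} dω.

f(t) = \frac{4}{\left(t - \frac{1}{3}\right)^{2} + 4}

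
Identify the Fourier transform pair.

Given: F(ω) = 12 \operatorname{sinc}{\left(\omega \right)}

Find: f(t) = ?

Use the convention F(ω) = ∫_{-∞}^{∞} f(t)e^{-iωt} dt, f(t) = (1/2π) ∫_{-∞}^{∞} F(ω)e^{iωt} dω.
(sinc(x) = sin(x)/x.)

f(t) = 6 \left(\begin{cases} 1 & \text{for}\: \left|{t}\right| < 1 \\0 & \text{otherwise} \end{cases}\right)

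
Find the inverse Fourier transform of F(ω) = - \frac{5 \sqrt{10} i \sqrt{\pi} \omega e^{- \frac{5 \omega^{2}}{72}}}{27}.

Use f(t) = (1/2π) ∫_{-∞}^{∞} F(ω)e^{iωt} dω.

f(t) = 8 t e^{- \frac{18 t^{2}}{5}}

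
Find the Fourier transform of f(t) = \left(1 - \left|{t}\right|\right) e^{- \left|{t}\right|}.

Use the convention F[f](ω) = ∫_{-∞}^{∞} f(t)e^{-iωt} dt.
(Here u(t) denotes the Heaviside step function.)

F(ω) = \frac{4 \omega^{2}}{\left(\omega^{2} + 1\right)^{2}}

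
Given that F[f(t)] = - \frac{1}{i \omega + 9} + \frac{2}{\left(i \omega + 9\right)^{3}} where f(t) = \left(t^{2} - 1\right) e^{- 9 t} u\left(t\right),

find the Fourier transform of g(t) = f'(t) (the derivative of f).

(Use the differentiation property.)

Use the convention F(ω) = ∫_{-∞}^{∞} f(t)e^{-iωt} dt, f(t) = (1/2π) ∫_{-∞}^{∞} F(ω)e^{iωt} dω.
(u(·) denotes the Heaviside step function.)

F[g](ω) = \frac{i \omega \left(2 i \omega - \left(i \omega + 9\right)^{3} + 18\right)}{\left(i \omega + 9\right)^{4}}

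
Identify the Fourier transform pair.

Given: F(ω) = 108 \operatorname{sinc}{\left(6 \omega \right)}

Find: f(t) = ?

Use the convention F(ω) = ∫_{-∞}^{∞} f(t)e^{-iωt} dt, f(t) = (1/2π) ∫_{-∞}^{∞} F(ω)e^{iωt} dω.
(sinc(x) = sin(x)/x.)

f(t) = 9 \left(\begin{cases} 1 & \text{for}\: \left|{t}\right| < 6 \\0 & \text{otherwise} \end{cases}\right)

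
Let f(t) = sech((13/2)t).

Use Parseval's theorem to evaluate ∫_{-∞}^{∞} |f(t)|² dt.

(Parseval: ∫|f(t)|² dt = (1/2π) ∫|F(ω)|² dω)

∫|f(t)|² dt = \frac{4}{13}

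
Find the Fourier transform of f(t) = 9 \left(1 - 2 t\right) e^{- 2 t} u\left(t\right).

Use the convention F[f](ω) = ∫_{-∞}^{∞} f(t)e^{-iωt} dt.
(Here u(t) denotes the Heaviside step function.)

F(ω) = \frac{9 i \omega}{- \omega^{2} + 4 i \omega + 4}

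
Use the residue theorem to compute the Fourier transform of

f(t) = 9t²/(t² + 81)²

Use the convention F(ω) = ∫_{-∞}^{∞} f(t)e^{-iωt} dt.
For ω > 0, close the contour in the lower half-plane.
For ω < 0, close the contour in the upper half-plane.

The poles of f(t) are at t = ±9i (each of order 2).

Let g(z) = f(z)e^{-iωz}; for large |z| the factor e^{-iωz} decays in the lower half-plane when ω > 0 and in the upper half-plane when ω < 0.

Case ω > 0 (lower half-plane, clockwise contour ⇒ F(ω) = -2πi·ΣRes):
  Res_{z = - 9 i} g(z) = \frac{i \left(1 - 9 \omega\right) e^{- 9 \omega}}{4} (pole of order 2)
  F(ω) = -2πi·ΣRes = \frac{\pi \left(1 - 9 \omega\right) e^{- 9 \omega}}{2}

Case ω < 0 (upper half-plane, counterclockwise contour ⇒ F(ω) = +2πi·ΣRes):
  Res_{z = 9 i} g(z) = \frac{i \left(- 9 \omega - 1\right) e^{9 \omega}}{4} (pole of order 2)
  F(ω) = 2πi·ΣRes = \frac{\pi \left(9 \omega + 1\right) e^{9 \omega}}{2}

Both cases combine into a single formula in |ω|:

F(ω) = \frac{\pi \left(1 - 9 \left|{\omega}\right|\right) e^{- 9 \left|{\omega}\right|}}{2}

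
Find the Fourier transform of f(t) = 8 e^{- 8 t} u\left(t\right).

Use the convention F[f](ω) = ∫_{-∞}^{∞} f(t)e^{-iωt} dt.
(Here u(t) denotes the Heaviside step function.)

F(ω) = \frac{8}{i \omega + 8}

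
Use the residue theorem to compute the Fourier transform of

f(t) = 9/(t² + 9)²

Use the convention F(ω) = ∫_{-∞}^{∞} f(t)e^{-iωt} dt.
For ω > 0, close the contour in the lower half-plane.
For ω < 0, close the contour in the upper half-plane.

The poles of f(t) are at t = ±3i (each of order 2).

Let g(z) = f(z)e^{-iωz}; for large |z| the factor e^{-iωz} decays in the lower half-plane when ω > 0 and in the upper half-plane when ω < 0.

Case ω > 0 (lower half-plane, clockwise contour ⇒ F(ω) = -2πi·ΣRes):
  Res_{z = - 3 i} g(z) = \frac{i \left(3 \omega + 1\right) e^{- 3 \omega}}{12} (pole of order 2)
  F(ω) = -2πi·ΣRes = \frac{\pi \left(3 \omega + 1\right) e^{- 3 \omega}}{6}

Case ω < 0 (upper half-plane, counterclockwise contour ⇒ F(ω) = +2πi·ΣRes):
  Res_{z = 3 i} g(z) = \frac{i \left(3 \omega - 1\right) e^{3 \omega}}{12} (pole of order 2)
  F(ω) = 2πi·ΣRes = \frac{\pi \left(1 - 3 \omega\right) e^{3 \omega}}{6}

Both cases combine into a single formula in |ω|:

F(ω) = \frac{\pi \left(3 \left|{\omega}\right| + 1\right) e^{- 3 \left|{\omega}\right|}}{6}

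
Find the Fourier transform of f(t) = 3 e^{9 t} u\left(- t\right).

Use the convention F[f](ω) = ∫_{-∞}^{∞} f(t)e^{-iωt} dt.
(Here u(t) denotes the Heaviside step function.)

F(ω) = - \frac{3}{i \omega - 9}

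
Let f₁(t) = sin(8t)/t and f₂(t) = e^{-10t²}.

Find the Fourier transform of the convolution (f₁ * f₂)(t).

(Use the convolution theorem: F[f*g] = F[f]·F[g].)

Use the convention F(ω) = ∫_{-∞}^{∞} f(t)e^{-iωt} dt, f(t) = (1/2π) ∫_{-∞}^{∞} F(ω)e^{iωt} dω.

F[f₁*f₂](ω) = \begin{cases} \frac{\sqrt{10} \pi^{\frac{3}{2}} e^{- \frac{\omega^{2}}{40}}}{10} & \text{for}\: \omega > -8 \wedge \omega < 8 \\0 & \text{otherwise} \end{cases}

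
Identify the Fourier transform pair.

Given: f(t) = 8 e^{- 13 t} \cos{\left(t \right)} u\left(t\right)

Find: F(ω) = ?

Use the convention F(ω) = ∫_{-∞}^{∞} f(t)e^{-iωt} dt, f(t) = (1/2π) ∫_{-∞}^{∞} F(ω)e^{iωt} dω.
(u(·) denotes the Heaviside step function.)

F(ω) = \frac{8 \left(i \omega + 13\right)}{\left(i \omega + 13\right)^{2} + 1}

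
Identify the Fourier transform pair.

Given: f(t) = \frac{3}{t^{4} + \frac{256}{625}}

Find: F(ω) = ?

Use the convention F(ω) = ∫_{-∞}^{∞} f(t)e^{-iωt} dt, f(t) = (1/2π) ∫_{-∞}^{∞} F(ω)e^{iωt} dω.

F(ω) = \frac{375 \pi e^{- \frac{2 \sqrt{2} \left|{\omega}\right|}{5}} \sin{\left(\frac{2 \sqrt{2} \left|{\omega}\right|}{5} + \frac{\pi}{4} \right)}}{64}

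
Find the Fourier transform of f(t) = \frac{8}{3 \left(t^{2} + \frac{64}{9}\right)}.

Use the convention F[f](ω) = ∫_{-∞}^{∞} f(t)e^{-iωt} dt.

F(ω) = \pi e^{- \frac{8 \left|{\omega}\right|}{3}}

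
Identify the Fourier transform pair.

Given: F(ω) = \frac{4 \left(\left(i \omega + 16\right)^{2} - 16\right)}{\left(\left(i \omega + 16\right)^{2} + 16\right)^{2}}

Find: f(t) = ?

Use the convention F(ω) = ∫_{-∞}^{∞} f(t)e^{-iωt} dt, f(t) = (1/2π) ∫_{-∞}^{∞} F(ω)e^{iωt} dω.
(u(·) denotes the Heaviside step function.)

f(t) = 4 t e^{- 16 t} \cos{\left(4 t \right)} u\left(t\right)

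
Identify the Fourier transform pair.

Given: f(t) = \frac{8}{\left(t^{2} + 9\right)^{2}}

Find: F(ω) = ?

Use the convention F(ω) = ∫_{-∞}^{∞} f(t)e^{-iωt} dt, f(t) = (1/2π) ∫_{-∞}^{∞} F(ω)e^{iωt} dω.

F(ω) = \frac{4 \pi \left(3 \left|{\omega}\right| + 1\right) e^{- 3 \left|{\omega}\right|}}{27}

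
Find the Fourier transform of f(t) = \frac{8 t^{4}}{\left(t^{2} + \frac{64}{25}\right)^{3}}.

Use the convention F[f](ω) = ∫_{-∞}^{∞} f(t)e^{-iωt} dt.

F(ω) = \frac{\pi \left(64 \omega^{2} - 200 \left|{\omega}\right| + 75\right) e^{- \frac{8 \left|{\omega}\right|}{5}}}{40}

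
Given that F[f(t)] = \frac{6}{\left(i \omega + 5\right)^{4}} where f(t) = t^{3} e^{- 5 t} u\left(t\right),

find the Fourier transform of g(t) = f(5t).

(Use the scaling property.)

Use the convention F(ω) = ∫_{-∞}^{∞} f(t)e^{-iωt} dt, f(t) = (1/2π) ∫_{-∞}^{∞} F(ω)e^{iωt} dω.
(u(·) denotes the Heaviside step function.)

F[g](ω) = \frac{750}{\left(i \omega + 25\right)^{4}}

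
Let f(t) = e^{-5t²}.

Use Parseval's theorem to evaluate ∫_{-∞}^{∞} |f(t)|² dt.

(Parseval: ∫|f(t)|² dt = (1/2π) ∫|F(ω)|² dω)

∫|f(t)|² dt = \frac{\sqrt{10} \sqrt{\pi}}{10}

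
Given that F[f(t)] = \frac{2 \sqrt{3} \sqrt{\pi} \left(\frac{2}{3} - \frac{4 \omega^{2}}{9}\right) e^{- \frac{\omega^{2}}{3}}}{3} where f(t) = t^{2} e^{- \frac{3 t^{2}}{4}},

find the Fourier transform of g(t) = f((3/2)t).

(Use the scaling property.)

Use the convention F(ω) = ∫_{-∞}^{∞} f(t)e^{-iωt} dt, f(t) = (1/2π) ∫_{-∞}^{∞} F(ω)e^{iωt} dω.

F[g](ω) = \frac{8 \sqrt{3} \sqrt{\pi} \left(27 - 8 \omega^{2}\right) e^{- \frac{4 \omega^{2}}{27}}}{729}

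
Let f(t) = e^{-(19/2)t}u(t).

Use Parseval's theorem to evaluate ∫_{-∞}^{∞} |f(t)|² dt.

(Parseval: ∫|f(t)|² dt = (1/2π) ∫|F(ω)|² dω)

∫|f(t)|² dt = \frac{1}{19}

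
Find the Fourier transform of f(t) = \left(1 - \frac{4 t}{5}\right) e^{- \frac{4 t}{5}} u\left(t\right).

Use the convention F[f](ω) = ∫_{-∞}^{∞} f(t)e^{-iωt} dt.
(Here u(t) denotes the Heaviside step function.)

F(ω) = \frac{25 i \omega}{- 25 \omega^{2} + 40 i \omega + 16}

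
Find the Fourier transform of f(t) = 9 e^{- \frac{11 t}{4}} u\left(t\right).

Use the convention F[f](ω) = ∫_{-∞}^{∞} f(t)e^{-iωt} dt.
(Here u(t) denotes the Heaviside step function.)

F(ω) = \frac{36}{4 i \omega + 11}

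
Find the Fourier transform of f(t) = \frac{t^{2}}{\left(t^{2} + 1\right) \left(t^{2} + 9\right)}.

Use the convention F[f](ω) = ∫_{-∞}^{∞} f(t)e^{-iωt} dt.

F(ω) = \frac{\pi \left(3 - e^{2 \left|{\omega}\right|}\right) e^{- 3 \left|{\omega}\right|}}{8}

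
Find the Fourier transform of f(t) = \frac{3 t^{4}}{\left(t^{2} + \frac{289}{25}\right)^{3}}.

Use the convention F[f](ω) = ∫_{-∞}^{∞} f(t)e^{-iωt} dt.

F(ω) = \frac{3 \pi \left(289 \omega^{2} - 425 \left|{\omega}\right| + 75\right) e^{- \frac{17 \left|{\omega}\right|}{5}}}{680}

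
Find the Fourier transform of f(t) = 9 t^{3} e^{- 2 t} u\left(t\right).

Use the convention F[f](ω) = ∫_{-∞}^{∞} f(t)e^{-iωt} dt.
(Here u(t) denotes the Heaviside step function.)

F(ω) = \frac{54}{\left(i \omega + 2\right)^{4}}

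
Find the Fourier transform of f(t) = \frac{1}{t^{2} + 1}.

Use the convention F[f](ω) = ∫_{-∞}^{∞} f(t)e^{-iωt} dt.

F(ω) = \pi e^{- \left|{\omega}\right|}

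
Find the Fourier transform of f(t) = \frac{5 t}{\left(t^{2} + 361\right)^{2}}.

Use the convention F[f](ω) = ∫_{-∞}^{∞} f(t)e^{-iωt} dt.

F(ω) = - \frac{5 i \pi \omega e^{- 19 \left|{\omega}\right|}}{38}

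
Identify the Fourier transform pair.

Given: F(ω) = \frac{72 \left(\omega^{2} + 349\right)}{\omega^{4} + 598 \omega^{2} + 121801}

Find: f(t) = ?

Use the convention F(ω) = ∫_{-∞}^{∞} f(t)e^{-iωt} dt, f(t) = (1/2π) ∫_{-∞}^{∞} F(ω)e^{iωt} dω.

f(t) = 2 e^{- 18 \left|{t}\right|} \cos{\left(5 \left|{t}\right| \right)}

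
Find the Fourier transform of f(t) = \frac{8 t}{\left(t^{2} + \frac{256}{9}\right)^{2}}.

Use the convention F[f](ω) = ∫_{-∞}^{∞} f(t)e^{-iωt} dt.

F(ω) = - \frac{3 i \pi \omega e^{- \frac{16 \left|{\omega}\right|}{3}}}{4}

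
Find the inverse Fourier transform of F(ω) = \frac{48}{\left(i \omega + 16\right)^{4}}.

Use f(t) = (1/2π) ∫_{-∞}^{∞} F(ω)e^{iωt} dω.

f(t) = 8 t^{3} e^{- 16 t} u\left(t\right)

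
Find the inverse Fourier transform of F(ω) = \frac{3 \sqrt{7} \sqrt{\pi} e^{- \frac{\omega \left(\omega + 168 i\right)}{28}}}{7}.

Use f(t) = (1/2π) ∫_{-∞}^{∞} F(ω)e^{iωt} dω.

f(t) = 3 e^{- 7 \left(t - 6\right)^{2}}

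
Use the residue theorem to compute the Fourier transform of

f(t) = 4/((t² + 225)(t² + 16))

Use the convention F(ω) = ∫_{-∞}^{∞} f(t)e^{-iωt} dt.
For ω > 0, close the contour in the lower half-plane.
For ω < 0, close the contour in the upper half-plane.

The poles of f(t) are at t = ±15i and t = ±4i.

Let g(z) = f(z)e^{-iωz}; for large |z| the factor e^{-iωz} decays in the lower half-plane when ω > 0 and in the upper half-plane when ω < 0.

Case ω > 0 (lower half-plane, clockwise contour ⇒ F(ω) = -2πi·ΣRes):
  Res_{z = - 15 i} g(z) = - \frac{2 i e^{- 15 \omega}}{3135}
  Res_{z = - 4 i} g(z) = \frac{i e^{- 4 \omega}}{418}
  F(ω) = -2πi·ΣRes = \frac{\pi \left(15 e^{11 \omega} - 4\right) e^{- 15 \omega}}{3135}

Case ω < 0 (upper half-plane, counterclockwise contour ⇒ F(ω) = +2πi·ΣRes):
  Res_{z = 15 i} g(z) = \frac{2 i e^{15 \omega}}{3135}
  Res_{z = 4 i} g(z) = - \frac{i e^{4 \omega}}{418}
  F(ω) = 2πi·ΣRes = \frac{\pi \left(15 - 4 e^{11 \omega}\right) e^{4 \omega}}{3135}

Both cases combine into a single formula in |ω|:

F(ω) = \frac{\pi \left(15 e^{11 \left|{\omega}\right|} - 4\right) e^{- 15 \left|{\omega}\right|}}{3135}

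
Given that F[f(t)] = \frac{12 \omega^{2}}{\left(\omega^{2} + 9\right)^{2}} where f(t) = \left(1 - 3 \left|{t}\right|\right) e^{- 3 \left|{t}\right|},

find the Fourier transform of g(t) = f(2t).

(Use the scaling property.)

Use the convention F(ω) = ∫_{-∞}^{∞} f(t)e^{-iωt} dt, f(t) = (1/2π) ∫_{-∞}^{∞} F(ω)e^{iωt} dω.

F[g](ω) = \frac{24 \omega^{2}}{\left(\omega^{2} + 36\right)^{2}}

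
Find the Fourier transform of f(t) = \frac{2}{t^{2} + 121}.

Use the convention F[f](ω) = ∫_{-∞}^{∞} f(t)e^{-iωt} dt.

F(ω) = \frac{2 \pi e^{- 11 \left|{\omega}\right|}}{11}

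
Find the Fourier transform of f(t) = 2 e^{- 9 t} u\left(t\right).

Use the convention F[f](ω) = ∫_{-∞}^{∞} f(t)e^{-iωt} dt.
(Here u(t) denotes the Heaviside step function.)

F(ω) = \frac{2}{i \omega + 9}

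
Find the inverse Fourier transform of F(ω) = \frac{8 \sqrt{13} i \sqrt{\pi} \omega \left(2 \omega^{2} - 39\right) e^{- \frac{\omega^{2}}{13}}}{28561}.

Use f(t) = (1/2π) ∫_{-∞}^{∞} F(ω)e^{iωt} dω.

f(t) = t^{3} e^{- \frac{13 t^{2}}{4}}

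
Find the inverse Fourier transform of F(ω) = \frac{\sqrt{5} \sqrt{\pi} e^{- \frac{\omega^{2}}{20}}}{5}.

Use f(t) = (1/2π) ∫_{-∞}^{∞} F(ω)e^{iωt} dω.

f(t) = e^{- 5 t^{2}}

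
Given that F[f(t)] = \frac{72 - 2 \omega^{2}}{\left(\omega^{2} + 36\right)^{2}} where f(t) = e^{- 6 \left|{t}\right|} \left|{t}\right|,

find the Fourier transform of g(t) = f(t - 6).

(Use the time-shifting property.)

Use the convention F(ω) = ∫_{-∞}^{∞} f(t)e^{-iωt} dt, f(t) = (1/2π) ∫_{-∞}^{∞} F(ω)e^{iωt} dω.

F[g](ω) = \frac{2 \left(36 - \omega^{2}\right) e^{- 6 i \omega}}{\left(\omega^{2} + 36\right)^{2}}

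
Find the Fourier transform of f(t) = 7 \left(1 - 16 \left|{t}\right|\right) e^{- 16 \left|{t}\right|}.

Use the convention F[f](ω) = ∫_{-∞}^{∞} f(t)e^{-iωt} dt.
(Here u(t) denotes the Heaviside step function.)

F(ω) = \frac{448 \omega^{2}}{\left(\omega^{2} + 256\right)^{2}}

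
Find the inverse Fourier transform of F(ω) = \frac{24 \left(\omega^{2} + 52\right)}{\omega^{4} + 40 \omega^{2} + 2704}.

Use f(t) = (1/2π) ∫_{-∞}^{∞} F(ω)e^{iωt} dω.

f(t) = 2 e^{- 6 \left|{t}\right|} \cos{\left(4 \left|{t}\right| \right)}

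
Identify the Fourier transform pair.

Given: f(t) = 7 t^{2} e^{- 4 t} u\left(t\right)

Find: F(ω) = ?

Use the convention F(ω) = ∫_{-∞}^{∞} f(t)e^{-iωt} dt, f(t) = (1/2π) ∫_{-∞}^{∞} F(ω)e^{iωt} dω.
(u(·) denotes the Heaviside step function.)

F(ω) = \frac{14}{\left(i \omega + 4\right)^{3}}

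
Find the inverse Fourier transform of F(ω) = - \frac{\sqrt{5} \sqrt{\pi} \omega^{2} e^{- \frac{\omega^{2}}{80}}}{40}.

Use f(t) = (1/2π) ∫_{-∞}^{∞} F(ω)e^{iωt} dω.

f(t) = 5 \left(80 t^{2} - 2\right) e^{- 20 t^{2}}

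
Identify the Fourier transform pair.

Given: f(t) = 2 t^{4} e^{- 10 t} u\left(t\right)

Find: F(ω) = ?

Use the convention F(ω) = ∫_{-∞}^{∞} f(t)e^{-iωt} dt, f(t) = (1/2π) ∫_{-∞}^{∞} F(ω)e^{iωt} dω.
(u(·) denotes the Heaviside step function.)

F(ω) = \frac{48}{\left(i \omega + 10\right)^{5}}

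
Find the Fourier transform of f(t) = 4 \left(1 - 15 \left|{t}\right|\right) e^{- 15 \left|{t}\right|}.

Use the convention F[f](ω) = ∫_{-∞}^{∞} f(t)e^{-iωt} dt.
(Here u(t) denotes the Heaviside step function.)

F(ω) = \frac{240 \omega^{2}}{\left(\omega^{2} + 225\right)^{2}}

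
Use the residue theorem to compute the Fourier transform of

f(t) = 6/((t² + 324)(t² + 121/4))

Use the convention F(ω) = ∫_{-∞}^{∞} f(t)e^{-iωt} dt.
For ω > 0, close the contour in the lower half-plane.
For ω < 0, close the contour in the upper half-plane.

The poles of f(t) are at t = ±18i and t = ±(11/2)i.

Let g(z) = f(z)e^{-iωz}; for large |z| the factor e^{-iωz} decays in the lower half-plane when ω > 0 and in the upper half-plane when ω < 0.

Case ω > 0 (lower half-plane, clockwise contour ⇒ F(ω) = -2πi·ΣRes):
  Res_{z = - 18 i} g(z) = - \frac{2 i e^{- 18 \omega}}{3525}
  Res_{z = - \frac{11 i}{2}} g(z) = \frac{24 i e^{- \frac{11 \omega}{2}}}{12925}
  F(ω) = -2πi·ΣRes = - \frac{4 \pi e^{- 18 \omega}}{3525} + \frac{48 \pi e^{- \frac{11 \omega}{2}}}{12925}

Case ω < 0 (upper half-plane, counterclockwise contour ⇒ F(ω) = +2πi·ΣRes):
  Res_{z = 18 i} g(z) = \frac{2 i e^{18 \omega}}{3525}
  Res_{z = \frac{11 i}{2}} g(z) = - \frac{24 i e^{\frac{11 \omega}{2}}}{12925}
  F(ω) = 2πi·ΣRes = \frac{4 \pi \left(36 e^{\frac{11 \omega}{2}} - 11 e^{18 \omega}\right)}{38775}

Both cases combine into a single formula in |ω|:

F(ω) = - \frac{4 \pi e^{- 18 \left|{\omega}\right|}}{3525} + \frac{48 \pi e^{- \frac{11 \left|{\omega}\right|}{2}}}{12925}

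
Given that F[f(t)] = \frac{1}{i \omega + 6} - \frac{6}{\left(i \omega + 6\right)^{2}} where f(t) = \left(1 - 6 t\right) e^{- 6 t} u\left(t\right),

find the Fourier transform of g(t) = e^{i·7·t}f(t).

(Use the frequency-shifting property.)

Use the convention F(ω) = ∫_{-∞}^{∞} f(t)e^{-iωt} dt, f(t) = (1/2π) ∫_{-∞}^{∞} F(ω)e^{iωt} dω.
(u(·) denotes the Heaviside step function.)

F[g](ω) = \frac{i \left(7 - \omega\right)}{\omega^{2} - 2 \omega \left(7 + 6 i\right) + 13 + 84 i}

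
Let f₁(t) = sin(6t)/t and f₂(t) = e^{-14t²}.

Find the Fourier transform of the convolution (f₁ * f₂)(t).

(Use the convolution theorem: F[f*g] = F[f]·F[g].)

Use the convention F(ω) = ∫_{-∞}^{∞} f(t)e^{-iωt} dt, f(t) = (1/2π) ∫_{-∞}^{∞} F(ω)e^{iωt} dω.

F[f₁*f₂](ω) = \begin{cases} \frac{\sqrt{14} \pi^{\frac{3}{2}} e^{- \frac{\omega^{2}}{56}}}{14} & \text{for}\: \omega > -6 \wedge \omega < 6 \\0 & \text{otherwise} \end{cases}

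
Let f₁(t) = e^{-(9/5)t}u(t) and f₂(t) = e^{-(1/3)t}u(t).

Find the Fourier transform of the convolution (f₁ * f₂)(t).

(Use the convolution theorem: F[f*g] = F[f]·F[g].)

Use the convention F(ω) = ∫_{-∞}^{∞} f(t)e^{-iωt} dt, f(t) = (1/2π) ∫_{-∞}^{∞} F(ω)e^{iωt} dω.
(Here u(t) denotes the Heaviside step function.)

F[f₁*f₂](ω) = \frac{15}{- 15 \omega^{2} + 32 i \omega + 9}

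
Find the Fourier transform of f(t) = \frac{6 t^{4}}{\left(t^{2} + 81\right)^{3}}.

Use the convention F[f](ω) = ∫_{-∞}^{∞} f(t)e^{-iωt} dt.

F(ω) = \frac{\pi \left(27 \omega^{2} - 15 \left|{\omega}\right| + 1\right) e^{- 9 \left|{\omega}\right|}}{4}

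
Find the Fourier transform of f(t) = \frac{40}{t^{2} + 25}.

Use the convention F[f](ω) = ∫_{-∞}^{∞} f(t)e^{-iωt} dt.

F(ω) = 8 \pi e^{- 5 \left|{\omega}\right|}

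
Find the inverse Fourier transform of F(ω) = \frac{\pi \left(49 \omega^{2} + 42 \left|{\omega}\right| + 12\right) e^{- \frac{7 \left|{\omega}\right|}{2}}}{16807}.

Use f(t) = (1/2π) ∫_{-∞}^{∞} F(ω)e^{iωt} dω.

f(t) = \frac{1}{\left(t^{2} + \frac{49}{4}\right)^{3}}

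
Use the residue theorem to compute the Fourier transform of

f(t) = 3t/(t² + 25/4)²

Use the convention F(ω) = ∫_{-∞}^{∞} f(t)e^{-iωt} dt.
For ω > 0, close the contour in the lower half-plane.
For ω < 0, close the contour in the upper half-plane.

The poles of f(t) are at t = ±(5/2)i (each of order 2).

Let g(z) = f(z)e^{-iωz}; for large |z| the factor e^{-iωz} decays in the lower half-plane when ω > 0 and in the upper half-plane when ω < 0.

Case ω > 0 (lower half-plane, clockwise contour ⇒ F(ω) = -2πi·ΣRes):
  Res_{z = - \frac{5 i}{2}} g(z) = \frac{3 \omega e^{- \frac{5 \omega}{2}}}{10} (pole of order 2)
  F(ω) = -2πi·ΣRes = - \frac{3 i \pi \omega e^{- \frac{5 \omega}{2}}}{5}

Case ω < 0 (upper half-plane, counterclockwise contour ⇒ F(ω) = +2πi·ΣRes):
  Res_{z = \frac{5 i}{2}} g(z) = - \frac{3 \omega e^{\frac{5 \omega}{2}}}{10} (pole of order 2)
  F(ω) = 2πi·ΣRes = - \frac{3 i \pi \omega e^{\frac{5 \omega}{2}}}{5}

Both cases combine into a single formula in |ω|:

F(ω) = - \frac{3 i \pi \omega e^{- \frac{5 \left|{\omega}\right|}{2}}}{5}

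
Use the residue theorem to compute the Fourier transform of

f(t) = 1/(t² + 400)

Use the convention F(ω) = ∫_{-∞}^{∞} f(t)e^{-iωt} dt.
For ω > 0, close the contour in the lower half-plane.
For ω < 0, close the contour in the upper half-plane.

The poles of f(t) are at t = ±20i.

Let g(z) = f(z)e^{-iωz}; for large |z| the factor e^{-iωz} decays in the lower half-plane when ω > 0 and in the upper half-plane when ω < 0.

Case ω > 0 (lower half-plane, clockwise contour ⇒ F(ω) = -2πi·ΣRes):
  Res_{z = - 20 i} g(z) = \frac{i e^{- 20 \omega}}{40}
  F(ω) = -2πi·ΣRes = \frac{\pi e^{- 20 \omega}}{20}

Case ω < 0 (upper half-plane, counterclockwise contour ⇒ F(ω) = +2πi·ΣRes):
  Res_{z = 20 i} g(z) = - \frac{i e^{20 \omega}}{40}
  F(ω) = 2πi·ΣRes = \frac{\pi e^{20 \omega}}{20}

Both cases combine into a single formula in |ω|:

F(ω) = \frac{\pi e^{- 20 \left|{\omega}\right|}}{20}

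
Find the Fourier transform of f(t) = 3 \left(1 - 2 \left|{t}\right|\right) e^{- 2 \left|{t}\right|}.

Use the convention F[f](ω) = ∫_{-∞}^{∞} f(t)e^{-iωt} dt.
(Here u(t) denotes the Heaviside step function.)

F(ω) = \frac{24 \omega^{2}}{\left(\omega^{2} + 4\right)^{2}}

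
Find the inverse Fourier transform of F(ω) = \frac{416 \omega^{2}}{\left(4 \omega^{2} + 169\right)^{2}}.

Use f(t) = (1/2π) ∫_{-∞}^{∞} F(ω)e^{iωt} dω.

f(t) = \left(1 - \frac{13 \left|{t}\right|}{2}\right) e^{- \frac{13 \left|{t}\right|}{2}}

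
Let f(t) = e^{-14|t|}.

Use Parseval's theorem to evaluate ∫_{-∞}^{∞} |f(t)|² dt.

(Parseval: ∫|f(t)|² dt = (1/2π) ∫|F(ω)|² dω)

∫|f(t)|² dt = \frac{1}{14}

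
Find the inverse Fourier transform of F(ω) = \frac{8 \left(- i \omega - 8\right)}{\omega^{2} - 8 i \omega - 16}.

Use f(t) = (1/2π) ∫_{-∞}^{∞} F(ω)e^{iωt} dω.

f(t) = 8 \left(4 t + 1\right) e^{- 4 t} u\left(t\right)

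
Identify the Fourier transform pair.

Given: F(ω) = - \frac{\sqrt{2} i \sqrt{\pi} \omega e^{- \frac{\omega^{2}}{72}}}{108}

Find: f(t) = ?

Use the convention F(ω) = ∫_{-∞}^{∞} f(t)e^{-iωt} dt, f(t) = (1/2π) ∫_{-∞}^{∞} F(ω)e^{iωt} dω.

f(t) = 2 t e^{- 18 t^{2}}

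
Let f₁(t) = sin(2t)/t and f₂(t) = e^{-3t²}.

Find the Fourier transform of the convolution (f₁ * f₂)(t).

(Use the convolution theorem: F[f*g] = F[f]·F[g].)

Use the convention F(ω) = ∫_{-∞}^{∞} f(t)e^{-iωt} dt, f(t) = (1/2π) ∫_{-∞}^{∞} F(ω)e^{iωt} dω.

F[f₁*f₂](ω) = \begin{cases} \frac{\sqrt{3} \pi^{\frac{3}{2}} e^{- \frac{\omega^{2}}{12}}}{3} & \text{for}\: \omega > -2 \wedge \omega < 2 \\0 & \text{otherwise} \end{cases}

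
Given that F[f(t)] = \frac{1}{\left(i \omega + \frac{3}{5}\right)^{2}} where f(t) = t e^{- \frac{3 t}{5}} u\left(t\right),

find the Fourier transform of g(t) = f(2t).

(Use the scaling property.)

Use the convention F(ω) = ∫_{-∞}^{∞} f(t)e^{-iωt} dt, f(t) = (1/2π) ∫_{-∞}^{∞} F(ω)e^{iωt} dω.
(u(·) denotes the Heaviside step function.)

F[g](ω) = \frac{50}{\left(5 i \omega + 6\right)^{2}}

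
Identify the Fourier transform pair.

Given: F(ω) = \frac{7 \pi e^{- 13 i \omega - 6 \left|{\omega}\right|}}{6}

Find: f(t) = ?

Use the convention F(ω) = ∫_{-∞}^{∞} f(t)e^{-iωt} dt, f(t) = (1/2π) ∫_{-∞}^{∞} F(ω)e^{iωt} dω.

f(t) = \frac{7}{\left(t - 13\right)^{2} + 36}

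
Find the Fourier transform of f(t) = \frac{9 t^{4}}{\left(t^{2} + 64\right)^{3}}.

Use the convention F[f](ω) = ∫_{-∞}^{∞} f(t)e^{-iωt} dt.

F(ω) = \frac{9 \pi \left(64 \omega^{2} - 40 \left|{\omega}\right| + 3\right) e^{- 8 \left|{\omega}\right|}}{64}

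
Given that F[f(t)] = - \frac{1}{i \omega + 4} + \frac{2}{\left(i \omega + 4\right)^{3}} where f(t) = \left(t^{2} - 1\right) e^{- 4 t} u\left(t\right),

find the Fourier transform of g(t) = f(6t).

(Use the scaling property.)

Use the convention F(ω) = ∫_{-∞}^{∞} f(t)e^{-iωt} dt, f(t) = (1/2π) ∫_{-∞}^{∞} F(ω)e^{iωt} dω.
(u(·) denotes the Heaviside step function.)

F[g](ω) = \frac{72 i \omega - \left(i \omega + 24\right)^{3} + 1728}{\left(i \omega + 24\right)^{4}}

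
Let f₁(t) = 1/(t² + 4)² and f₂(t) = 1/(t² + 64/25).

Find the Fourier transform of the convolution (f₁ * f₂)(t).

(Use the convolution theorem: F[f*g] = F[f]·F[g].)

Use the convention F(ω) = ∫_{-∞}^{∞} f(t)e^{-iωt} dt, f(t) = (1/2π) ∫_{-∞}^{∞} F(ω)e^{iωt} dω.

F[f₁*f₂](ω) = \frac{5 \pi^{2} \left(2 \left|{\omega}\right| + 1\right) e^{- \frac{18 \left|{\omega}\right|}{5}}}{128}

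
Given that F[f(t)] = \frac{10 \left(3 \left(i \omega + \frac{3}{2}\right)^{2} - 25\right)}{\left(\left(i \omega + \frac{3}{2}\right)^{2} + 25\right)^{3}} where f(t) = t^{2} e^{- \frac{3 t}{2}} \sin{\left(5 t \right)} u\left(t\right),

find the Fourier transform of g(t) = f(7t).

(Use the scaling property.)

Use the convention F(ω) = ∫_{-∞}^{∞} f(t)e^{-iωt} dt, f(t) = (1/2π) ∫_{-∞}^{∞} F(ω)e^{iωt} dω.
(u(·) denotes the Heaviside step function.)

F[g](ω) = \frac{54880 \left(3 \left(2 i \omega + 21\right)^{2} - 4900\right)}{\left(\left(2 i \omega + 21\right)^{2} + 4900\right)^{3}}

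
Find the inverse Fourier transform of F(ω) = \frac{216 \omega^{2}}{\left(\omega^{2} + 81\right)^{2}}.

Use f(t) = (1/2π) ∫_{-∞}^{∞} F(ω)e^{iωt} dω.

f(t) = 6 \left(1 - 9 \left|{t}\right|\right) e^{- 9 \left|{t}\right|}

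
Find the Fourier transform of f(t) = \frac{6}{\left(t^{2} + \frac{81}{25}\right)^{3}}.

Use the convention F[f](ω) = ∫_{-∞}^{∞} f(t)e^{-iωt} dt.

F(ω) = \frac{125 \pi \left(27 \omega^{2} + 45 \left|{\omega}\right| + 25\right) e^{- \frac{9 \left|{\omega}\right|}{5}}}{26244}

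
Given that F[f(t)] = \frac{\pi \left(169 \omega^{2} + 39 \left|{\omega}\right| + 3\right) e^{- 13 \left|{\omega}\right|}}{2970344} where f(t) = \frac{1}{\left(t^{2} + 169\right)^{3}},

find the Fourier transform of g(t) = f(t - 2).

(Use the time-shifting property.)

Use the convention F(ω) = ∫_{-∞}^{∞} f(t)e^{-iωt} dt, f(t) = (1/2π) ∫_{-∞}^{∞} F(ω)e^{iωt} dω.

F[g](ω) = \frac{\pi \left(169 \omega^{2} + 39 \left|{\omega}\right| + 3\right) e^{- 2 i \omega - 13 \left|{\omega}\right|}}{2970344}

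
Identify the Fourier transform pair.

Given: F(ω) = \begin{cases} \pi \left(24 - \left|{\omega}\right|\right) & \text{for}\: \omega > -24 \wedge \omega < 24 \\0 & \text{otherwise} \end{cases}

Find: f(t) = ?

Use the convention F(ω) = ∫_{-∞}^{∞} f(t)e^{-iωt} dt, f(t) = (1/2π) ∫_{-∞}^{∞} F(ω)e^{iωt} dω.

f(t) = \frac{2 \sin^{2}{\left(12 t \right)}}{t^{2}}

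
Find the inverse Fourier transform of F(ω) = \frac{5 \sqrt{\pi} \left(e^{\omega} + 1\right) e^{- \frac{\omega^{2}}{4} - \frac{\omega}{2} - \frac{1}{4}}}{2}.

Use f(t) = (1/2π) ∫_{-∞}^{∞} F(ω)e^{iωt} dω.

f(t) = 5 e^{- t^{2}} \cos{\left(t \right)}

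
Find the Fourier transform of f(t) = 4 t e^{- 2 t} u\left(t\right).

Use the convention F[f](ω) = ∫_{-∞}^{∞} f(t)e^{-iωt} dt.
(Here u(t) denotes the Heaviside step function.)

F(ω) = \frac{4}{\left(i \omega + 2\right)^{2}}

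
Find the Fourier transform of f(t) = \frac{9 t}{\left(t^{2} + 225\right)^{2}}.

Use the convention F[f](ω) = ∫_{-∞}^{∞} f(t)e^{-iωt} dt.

F(ω) = - \frac{3 i \pi \omega e^{- 15 \left|{\omega}\right|}}{10}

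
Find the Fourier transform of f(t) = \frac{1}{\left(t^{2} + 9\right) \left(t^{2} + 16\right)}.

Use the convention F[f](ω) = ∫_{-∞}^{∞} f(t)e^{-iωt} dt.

F(ω) = \frac{\pi \left(4 e^{\left|{\omega}\right|} - 3\right) e^{- 4 \left|{\omega}\right|}}{84}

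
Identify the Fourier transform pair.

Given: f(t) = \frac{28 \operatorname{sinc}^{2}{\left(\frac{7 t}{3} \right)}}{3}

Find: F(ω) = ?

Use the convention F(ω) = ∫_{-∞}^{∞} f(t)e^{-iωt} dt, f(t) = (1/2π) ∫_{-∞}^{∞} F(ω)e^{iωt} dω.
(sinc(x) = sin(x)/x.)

F(ω) = \begin{cases} \frac{2 \pi \left(14 - 3 \left|{\omega}\right|\right)}{7} & \text{for}\: \omega > - \frac{14}{3} \wedge \omega < \frac{14}{3} \\0 & \text{otherwise} \end{cases}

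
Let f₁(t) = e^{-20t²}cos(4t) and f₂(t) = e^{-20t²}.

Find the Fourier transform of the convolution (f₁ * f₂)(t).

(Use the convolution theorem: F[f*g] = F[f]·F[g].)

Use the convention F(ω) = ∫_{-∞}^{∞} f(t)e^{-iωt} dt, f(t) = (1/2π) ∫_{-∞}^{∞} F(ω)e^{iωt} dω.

F[f₁*f₂](ω) = \frac{\pi \left(e^{\frac{\omega}{5}} + 1\right) e^{- \frac{\omega^{2}}{40} - \frac{\omega}{10} - \frac{1}{5}}}{40}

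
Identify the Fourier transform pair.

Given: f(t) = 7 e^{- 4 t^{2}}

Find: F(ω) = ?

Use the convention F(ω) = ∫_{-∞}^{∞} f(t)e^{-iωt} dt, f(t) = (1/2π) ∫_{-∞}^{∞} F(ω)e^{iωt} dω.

F(ω) = \frac{7 \sqrt{\pi} e^{- \frac{\omega^{2}}{16}}}{2}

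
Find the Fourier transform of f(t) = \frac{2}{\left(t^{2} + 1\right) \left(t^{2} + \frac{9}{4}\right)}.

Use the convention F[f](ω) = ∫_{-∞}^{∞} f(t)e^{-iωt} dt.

F(ω) = \frac{8 \pi e^{- \left|{\omega}\right|}}{5} - \frac{16 \pi e^{- \frac{3 \left|{\omega}\right|}{2}}}{15}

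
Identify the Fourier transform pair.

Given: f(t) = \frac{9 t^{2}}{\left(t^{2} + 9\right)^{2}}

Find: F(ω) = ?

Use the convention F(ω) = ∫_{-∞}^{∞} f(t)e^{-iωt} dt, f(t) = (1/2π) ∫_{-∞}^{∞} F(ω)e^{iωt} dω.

F(ω) = \frac{3 \pi \left(1 - 3 \left|{\omega}\right|\right) e^{- 3 \left|{\omega}\right|}}{2}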